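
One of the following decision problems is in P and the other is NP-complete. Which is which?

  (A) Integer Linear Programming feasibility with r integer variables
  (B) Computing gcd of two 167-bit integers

(A) is NP-complete: ILP feasibility is NP-complete (LP relaxation is in P).
(B) is P: the Euclidean algorithm runs in polynomial time in the bit-length.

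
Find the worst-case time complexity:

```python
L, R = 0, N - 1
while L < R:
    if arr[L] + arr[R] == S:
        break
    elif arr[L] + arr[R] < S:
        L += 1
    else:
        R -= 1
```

Time complexity: O(n).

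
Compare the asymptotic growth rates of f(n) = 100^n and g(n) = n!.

g(n) = n! grows faster: n!/100^n -> infinity by Stirling.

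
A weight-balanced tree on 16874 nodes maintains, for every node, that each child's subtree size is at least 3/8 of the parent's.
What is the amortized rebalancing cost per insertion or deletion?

With balance ratio 3/8, tree height is O(log_{8/3}(16874)) = O(log n). A rebalance at a node of size s costs O(s) but requires Omega(s) updates in that subtree to retrigger. Summed over the O(log n) ancestors of the touched leaf, amortized rebalancing is O(log n).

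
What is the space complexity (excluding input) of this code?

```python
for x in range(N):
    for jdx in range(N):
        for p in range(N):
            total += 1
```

Space complexity: O(1).
Only a constant amount of auxiliary storage is used; nothing grows with n.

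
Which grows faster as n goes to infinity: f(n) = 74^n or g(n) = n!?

g(n) = n! grows faster: n!/74^n -> infinity by Stirling.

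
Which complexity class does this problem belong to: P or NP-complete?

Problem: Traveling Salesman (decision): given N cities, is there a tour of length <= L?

This problem is NP-complete: reduces from Hamiltonian Cycle.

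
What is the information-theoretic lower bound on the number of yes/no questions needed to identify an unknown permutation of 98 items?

There are 98! = 9426890448883247745626185743057242473809693764078951663494238777294707070023223798882976159207729119823605850588608460429412647567360000000000000000000000 permutations. Each yes/no question gives at most 1 bit, so at least ceil(log_2(9426890448883247745626185743057242473809693764078951663494238777294707070023223798882976159207729119823605850588608460429412647567360000000000000000000000)) = 512 questions are needed.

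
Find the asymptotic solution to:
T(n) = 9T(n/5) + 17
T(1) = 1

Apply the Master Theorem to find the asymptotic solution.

a=9, b=5, f(n)=17. log_5(9) = 1.365. Case 1 of Master Theorem: T(n) = O(n^1.365).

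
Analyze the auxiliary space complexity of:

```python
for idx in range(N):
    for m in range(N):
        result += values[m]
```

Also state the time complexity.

Space complexity: O(1).
Only a constant amount of auxiliary storage is used; nothing grows with n.
Time complexity: O(n^2).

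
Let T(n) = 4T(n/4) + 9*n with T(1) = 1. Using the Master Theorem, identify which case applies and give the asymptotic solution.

a=4, b=4, f(n)=9*n.
log_4(4) = 1, so n^(log_b(a)) = n.
f(n) = Theta(n), so Case 2 applies.
T(n) = Theta(n log n).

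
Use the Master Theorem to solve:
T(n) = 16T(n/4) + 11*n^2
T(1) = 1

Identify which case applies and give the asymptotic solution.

a=16, b=4, f(n)=11*n^2.
log_4(16) = 2, so n^(log_b(a)) = n^2.
f(n) = Theta(n^2), so Case 2 applies.
T(n) = Theta(n^2 log n).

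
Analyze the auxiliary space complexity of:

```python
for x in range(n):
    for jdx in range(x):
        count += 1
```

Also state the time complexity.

Space complexity: O(1).
Only a constant amount of auxiliary storage is used; nothing grows with n.
Time complexity: O(n^2).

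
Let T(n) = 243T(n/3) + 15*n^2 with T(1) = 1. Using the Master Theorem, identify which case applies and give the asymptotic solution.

a=243, b=3, f(n)=15*n^2.
log_3(243) = 5 > 2.
Since f(n) = O(n^2) is polynomially smaller than n^5, Case 1 applies.
T(n) = Theta(n^5).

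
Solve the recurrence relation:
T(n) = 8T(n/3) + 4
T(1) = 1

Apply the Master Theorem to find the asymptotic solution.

a=8, b=3, f(n)=4. log_3(8) = 1.893. Case 1 of Master Theorem: T(n) = O(n^1.893).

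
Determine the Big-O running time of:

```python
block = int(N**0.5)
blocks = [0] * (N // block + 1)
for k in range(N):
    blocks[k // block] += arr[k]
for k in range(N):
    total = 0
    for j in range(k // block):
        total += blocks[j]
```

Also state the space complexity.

Time complexity: O(n * sqrt(n)).
Space complexity: O(sqrt(n)).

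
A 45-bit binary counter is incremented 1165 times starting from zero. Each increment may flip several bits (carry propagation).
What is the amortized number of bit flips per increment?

Bit i flips on every 2^i-th increment, so over 1165 increments bit i flips floor(1165/2^i) times. Summing over i: total flips < 2 * 1165. Amortized: < 2 = O(1) per increment.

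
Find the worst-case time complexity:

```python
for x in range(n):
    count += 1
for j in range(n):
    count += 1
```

Time complexity: O(n).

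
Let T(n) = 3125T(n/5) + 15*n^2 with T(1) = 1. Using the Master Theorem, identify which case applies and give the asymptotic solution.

a=3125, b=5, f(n)=15*n^2.
log_5(3125) = 5 > 2.
Since f(n) = O(n^2) is polynomially smaller than n^5, Case 1 applies.
T(n) = Theta(n^5).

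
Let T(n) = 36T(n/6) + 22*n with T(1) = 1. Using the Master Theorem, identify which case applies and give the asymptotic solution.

a=36, b=6, f(n)=22*n.
log_6(36) = 2 > 1.
Since f(n) = O(n^1) is polynomially smaller than n^2, Case 1 applies.
T(n) = Theta(n^2).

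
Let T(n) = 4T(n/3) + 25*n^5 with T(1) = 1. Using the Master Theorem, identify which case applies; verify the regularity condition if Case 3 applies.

a=4, b=3, f(n)=25*n^5.
log_3(4) = 1.262 < 5.
f(n) = Omega(n^(1.262+epsilon)) for some epsilon > 0, so Case 3 is the candidate.
Regularity: a*f(n/b) = 4*25*(n/3)^5 = (4/243)*25*n^5 <= c*f(n) with c = 4/243 < 1. Satisfied.
Case 3: T(n) = Theta(n^5).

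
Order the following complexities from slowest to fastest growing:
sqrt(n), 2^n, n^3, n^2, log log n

Ordered by growth rate: log log n < sqrt(n) < n^2 < n^3 < 2^n.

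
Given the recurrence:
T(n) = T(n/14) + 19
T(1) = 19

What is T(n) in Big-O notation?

Each step divides n by 14 and adds 19. After log_14(n) steps, T(n) = O(log n).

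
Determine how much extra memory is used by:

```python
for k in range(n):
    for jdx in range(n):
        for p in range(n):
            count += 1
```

Space complexity: O(1).
Only a constant amount of auxiliary storage is used; nothing grows with n.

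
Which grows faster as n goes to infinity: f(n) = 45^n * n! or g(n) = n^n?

f(n) = 45^n * n! grows faster: by Stirling n! ~ sqrt(2 pi n)(n/e)^n, so 45^n n! / n^n ~ (45/e)^n sqrt(2 pi n) -> infinity since 45/e > 1.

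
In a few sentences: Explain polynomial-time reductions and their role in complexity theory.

A poly-time reduction from A to B transforms any instance of A into an instance of B in polynomial time. If A reduces to B and B is in P, then A is in P. If A is NP-hard and A reduces to B, then B is NP-hard. Reductions transfer hardness upward and tractability downward.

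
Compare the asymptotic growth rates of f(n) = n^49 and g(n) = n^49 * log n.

g(n) = n^49 * log n grows faster: extra log n factor -> infinity.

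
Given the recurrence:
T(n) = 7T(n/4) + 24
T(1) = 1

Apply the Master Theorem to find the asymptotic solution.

a=7, b=4, f(n)=24. log_4(7) = 1.404. Case 1 of Master Theorem: T(n) = O(n^1.404).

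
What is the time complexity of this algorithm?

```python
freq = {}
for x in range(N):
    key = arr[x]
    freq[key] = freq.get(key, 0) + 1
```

Time complexity: O(n).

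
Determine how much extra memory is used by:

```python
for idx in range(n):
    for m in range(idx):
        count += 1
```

Space complexity: O(1).
Only a constant amount of auxiliary storage is used; nothing grows with n.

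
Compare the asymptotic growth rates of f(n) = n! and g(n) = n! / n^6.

f(n) = n! grows faster: the ratio n!/(n!/n^6) = n^6 -> infinity.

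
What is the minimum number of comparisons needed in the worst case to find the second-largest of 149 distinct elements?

Lower bound: finding the max needs 149-1 comparisons. By the adversary weight-doubling argument, the max must personally win >= ceil(log_2(149)) = 8 comparisons; the 2nd-largest is among those 8 losers, needing 8-1 more comparisons. Total >= 149-1 + 8-1 = 155. A balanced knockout tournament achieves this.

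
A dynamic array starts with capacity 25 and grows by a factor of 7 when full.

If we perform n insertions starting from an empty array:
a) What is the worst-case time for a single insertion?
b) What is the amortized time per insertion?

(a) Worst-case single insertion: O(n) -- when the array is full at capacity c, the resize copies all c elements, and c can be Theta(n).
(b) Resizes happen at sizes 25, 175, 1225, ... Total copy cost for n insertions: 25 + 175 + ... = O(n) (geometric series with ratio 1/7). Amortized cost per insertion: O(n)/n = O(1).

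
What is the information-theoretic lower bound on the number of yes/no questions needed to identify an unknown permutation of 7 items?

There are 7! = 5040 permutations. Each yes/no question gives at most 1 bit, so at least ceil(log_2(5040)) = 13 questions are needed.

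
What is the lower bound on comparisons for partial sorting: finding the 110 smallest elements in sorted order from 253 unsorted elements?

Finding 110 smallest of 253 in sorted order: Omega(253) to identify the 110 smallest, plus Omega(110 log 110) to sort them. Total: Omega(n + k log k).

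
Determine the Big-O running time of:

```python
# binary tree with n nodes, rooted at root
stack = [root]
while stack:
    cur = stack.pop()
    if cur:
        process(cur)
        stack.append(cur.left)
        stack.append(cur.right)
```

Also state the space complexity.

Time complexity: O(n).
Space complexity: O(n).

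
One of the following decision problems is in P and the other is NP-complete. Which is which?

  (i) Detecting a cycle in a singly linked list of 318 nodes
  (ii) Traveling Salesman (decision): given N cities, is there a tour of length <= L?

(i) is P: Floyd's tortoise-and-hare runs in O(n) time, O(1) space.
(ii) is NP-complete: reduces from Hamiltonian Cycle.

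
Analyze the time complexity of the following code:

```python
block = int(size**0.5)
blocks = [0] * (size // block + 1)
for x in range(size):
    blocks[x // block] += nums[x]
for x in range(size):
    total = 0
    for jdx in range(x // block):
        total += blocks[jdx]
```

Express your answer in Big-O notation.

Time complexity: O(n * sqrt(n)).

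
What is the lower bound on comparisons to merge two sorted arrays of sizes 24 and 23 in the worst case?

Adversary: with |24 - 23| <= 1 the inputs can be fully interleaved so that every adjacent pair in the merged output comes from different arrays. Then each of the 46 adjacent pairs must be directly compared, or the algorithm cannot determine their relative order. Standard merge meets this bound.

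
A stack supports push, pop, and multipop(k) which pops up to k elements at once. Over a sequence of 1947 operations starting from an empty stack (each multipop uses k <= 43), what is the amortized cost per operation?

Each element is pushed exactly once and popped at most once (whether by pop or as part of a multipop). So the total number of individual pops over the whole sequence is at most the number of pushes, which is at most 1947. Total work <= 2 * 1947, hence O(1) amortized per operation.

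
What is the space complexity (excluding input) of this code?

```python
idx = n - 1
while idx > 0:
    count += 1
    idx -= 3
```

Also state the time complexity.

Space complexity: O(1).
Only a constant amount of auxiliary storage is used; nothing grows with n.
Time complexity: O(n).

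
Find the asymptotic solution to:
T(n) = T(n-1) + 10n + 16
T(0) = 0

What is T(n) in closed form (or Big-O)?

Dominant term in sum is 10*sum(i, i=1..n) = 10*n*(n+1)/2 = O(n^2).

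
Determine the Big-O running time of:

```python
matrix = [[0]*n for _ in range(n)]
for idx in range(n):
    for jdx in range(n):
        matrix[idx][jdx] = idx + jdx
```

Time complexity: O(n^2).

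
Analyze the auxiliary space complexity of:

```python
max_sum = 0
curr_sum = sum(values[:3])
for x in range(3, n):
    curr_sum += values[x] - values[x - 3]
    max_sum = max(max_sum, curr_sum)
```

Space complexity: O(1).
Only a constant amount of auxiliary storage is used; nothing grows with n.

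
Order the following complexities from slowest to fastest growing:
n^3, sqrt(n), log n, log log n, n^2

Ordered by growth rate: log log n < log n < sqrt(n) < n^2 < n^3.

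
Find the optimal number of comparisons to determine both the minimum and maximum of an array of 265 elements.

Naive approach: 528 comparisons (264 for max + 264 for min).
Optimal: Compare elements in pairs first (floor(n/2) = 132 comparisons), then find max among winners and min among losers (132 comparisons each).
Total: ceil(3n/2) - 2 = 396 comparisons. An adversary argument shows this is also a lower bound.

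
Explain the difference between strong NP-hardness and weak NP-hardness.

A problem is strongly NP-hard if it remains NP-hard even when all numbers in the input are bounded by a polynomial in the input length. A weakly NP-hard problem admits a pseudopolynomial algorithm. Subset Sum is weakly NP-hard (has O(nW) DP). 3-SAT is strongly NP-hard (no numeric parameters).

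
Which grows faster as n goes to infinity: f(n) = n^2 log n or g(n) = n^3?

g(n) = n^3 grows faster: n^3 / (n^2 log n) = n/log n -> infinity.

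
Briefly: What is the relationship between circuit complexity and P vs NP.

A language is in P iff it has polynomial-size uniform circuit families. P/poly contains all languages decidable by polynomial-size circuits (even non-uniform). If NP is not in P/poly, then P != NP. Proving super-polynomial circuit lower bounds for an NP problem would separate P from NP.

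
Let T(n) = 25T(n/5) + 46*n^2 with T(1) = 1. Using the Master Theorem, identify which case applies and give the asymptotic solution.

a=25, b=5, f(n)=46*n^2.
log_5(25) = 2, so n^(log_b(a)) = n^2.
f(n) = Theta(n^2), so Case 2 applies.
T(n) = Theta(n^2 log n).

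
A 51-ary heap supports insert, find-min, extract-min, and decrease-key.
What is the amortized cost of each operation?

The 51-ary heap has height O(log_51 n). Insert sifts up: O(log_51 n). Find-min reads the root: O(1). Extract-min sifts down comparing 51 children per level: O(51 * log_51 n). Decrease-key sifts up: O(log_51 n).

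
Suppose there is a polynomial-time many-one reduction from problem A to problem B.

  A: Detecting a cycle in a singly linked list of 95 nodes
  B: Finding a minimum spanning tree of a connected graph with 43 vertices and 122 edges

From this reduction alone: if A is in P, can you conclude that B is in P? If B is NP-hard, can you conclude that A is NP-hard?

A poly-time reduction A <=_p B transfers tractability DOWN (B easy => A easy) and hardness UP (A hard => B hard), not the reverse.
From A in P, the reduction alone does NOT give B in P: any problem in P trivially reduces to SAT, yet SAT is not known to be in P.
From B NP-hard, the reduction alone does NOT give A NP-hard: again, easy problems reduce to hard ones.
(Here in fact A is P and B is P.)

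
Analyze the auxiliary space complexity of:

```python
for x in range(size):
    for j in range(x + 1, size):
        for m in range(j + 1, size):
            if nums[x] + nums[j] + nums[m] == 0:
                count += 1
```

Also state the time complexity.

Space complexity: O(1).
Only a constant amount of auxiliary storage is used; nothing grows with n.
Time complexity: O(n^3).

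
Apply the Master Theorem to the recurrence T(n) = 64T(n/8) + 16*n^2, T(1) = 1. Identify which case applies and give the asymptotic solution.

a=64, b=8, f(n)=16*n^2.
log_8(64) = 2, so n^(log_b(a)) = n^2.
f(n) = Theta(n^2), so Case 2 applies.
T(n) = Theta(n^2 log n).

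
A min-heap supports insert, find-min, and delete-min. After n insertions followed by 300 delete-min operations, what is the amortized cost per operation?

Insert takes O(log n) worst case. Delete-min takes O(log n). Over a sequence of n inserts and 300 delete-mins, total cost is O((n + 300) log n). Amortized per operation: O(log n).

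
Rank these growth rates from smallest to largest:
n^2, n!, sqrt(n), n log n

Ordered by growth rate: sqrt(n) < n log n < n^2 < n!.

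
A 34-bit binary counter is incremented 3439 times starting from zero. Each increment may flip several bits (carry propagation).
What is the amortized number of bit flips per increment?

Bit i flips on every 2^i-th increment, so over 3439 increments bit i flips floor(3439/2^i) times. Summing over i: total flips < 2 * 3439. Amortized: < 2 = O(1) per increment.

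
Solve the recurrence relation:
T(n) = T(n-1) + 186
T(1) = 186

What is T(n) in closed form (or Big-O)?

Unrolling: T(n) = T(n-1) + 186 = T(n-2) + 2*186 = ... = T(1) + (n-1)*186 = 186 + (n-1)*186 = 186n.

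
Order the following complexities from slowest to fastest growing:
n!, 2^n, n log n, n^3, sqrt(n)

Ordered by growth rate: sqrt(n) < n log n < n^3 < 2^n < n!.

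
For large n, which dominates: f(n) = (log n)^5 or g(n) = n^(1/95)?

g(n) = n^(1/95) grows faster: any positive power of n dominates any polylog.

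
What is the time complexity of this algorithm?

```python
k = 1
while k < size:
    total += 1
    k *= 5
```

Time complexity: O(log n).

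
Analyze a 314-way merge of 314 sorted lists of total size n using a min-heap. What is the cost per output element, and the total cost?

Maintain a min-heap of size 314 holding the current head of each list. Each output step does one extract-min (O(log 314)) and one insert of that list's next element (O(log 314)). Each of the n elements passes through the heap exactly once, so the total cost is O(n log 314), i.e. O(log 314) per output element.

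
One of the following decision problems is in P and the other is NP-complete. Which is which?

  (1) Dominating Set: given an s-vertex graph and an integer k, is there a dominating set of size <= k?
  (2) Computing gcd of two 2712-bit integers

(1) is NP-complete: reduces from Set Cover (with k part of the input).
(2) is P: the Euclidean algorithm runs in polynomial time in the bit-length.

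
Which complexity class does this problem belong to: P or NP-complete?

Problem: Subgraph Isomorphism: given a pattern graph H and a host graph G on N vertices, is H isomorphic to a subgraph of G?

This problem is NP-complete: generalizes Clique and Hamiltonian Path (pattern size is part of the input).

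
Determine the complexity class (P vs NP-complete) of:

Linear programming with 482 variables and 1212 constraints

This problem is in P: the ellipsoid and interior-point methods run in polynomial time.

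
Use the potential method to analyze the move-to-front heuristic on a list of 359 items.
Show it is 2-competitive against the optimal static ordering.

Let Phi = number of inversions between the MTF list and the optimal static list (0 <= Phi <= C(359,2)). Accessing an element at MTF position k and optimal position j: the move-to-front destroys all k-1 inversions in front of it that are not in front in optimal (>= k-j of them) and creates at most j-1 new ones. Amortized cost <= k + (j-1) - (k-j) = 2j - 1 <= 2 * optimal cost.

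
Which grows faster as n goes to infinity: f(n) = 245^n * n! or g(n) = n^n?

f(n) = 245^n * n! grows faster: by Stirling n! ~ sqrt(2 pi n)(n/e)^n, so 245^n n! / n^n ~ (245/e)^n sqrt(2 pi n) -> infinity since 245/e > 1.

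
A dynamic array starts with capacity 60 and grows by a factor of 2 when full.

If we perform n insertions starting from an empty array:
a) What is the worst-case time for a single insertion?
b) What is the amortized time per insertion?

(a) Worst-case single insertion: O(n) -- when the array is full at capacity c, the resize copies all c elements, and c can be Theta(n).
(b) Resizes happen at sizes 60, 120, 240, ... Total copy cost for n insertions: 60 + 120 + ... = O(n) (geometric series with ratio 1/2). Amortized cost per insertion: O(n)/n = O(1).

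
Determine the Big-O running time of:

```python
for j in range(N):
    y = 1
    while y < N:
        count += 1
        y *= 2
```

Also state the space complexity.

Time complexity: O(n log n).
Space complexity: O(1).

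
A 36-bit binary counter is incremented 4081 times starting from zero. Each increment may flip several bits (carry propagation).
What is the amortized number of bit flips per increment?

Bit i flips on every 2^i-th increment, so over 4081 increments bit i flips floor(4081/2^i) times. Summing over i: total flips < 2 * 4081. Amortized: < 2 = O(1) per increment.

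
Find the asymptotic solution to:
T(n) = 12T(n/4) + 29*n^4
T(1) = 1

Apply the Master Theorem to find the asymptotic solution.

a=12, b=4, f(n)=29*n^4. log_4(12) = 1.792 < 4. Case 3: T(n) = O(n^4).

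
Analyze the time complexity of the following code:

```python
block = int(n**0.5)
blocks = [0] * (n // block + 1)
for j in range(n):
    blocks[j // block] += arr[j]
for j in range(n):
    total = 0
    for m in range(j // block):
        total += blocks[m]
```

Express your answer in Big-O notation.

Time complexity: O(n * sqrt(n)).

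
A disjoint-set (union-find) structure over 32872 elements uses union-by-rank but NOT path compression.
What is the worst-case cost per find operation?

Union-by-rank alone keeps every tree's height <= log_2(32872) ~= 15.0. Each find traverses from a node to its root, costing O(height) = O(log n). Without path compression this bound is tight.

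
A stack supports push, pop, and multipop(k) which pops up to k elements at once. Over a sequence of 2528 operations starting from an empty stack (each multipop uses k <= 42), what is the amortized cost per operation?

Each element is pushed exactly once and popped at most once (whether by pop or as part of a multipop). So the total number of individual pops over the whole sequence is at most the number of pushes, which is at most 2528. Total work <= 2 * 2528, hence O(1) amortized per operation.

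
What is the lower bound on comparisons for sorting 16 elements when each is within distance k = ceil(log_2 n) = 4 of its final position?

Partition the 16 positions into floor(n/k) blocks of k = 4 consecutive positions; any permutation within a block keeps every element within k of its final position, so there are at least (k!)^(n/k) distinguishable inputs. Lower bound: log_2((k!)^(n/k)) = (n/k) * log_2(k!) = Theta(n log k); with k = ceil(log_2 n), this is Omega(n log log n).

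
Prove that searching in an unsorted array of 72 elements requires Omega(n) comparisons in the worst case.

An adversary can always place the target in the last position checked. Until all 72 positions are examined, the target might be in any unchecked position. Therefore 72 comparisons are necessary.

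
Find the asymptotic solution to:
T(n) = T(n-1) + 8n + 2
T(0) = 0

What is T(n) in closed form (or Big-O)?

Dominant term in sum is 8*sum(i, i=1..n) = 8*n*(n+1)/2 = O(n^2).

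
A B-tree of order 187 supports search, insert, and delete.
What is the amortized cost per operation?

B-tree of order 187 has height O(log_187 n). Each operation traverses the tree height. Splits during insert and merges during delete are O(1) each and occur at most once per level. Total cost per operation: O(log_187 n).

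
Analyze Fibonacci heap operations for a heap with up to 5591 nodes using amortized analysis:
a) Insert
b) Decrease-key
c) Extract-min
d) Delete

Fibonacci heaps use lazy consolidation. Potential function Phi = t + 2m (t = number of trees, m = marked nodes).
- Insert: O(1) actual, Delta Phi = +1 (one new tree) => O(1) amortized.
- Decrease-key: with c cascading cuts, actual cost is O(c); Delta Phi <= c - 2(c-1) + 2 = 4 - c (c new trees; >= c-1 marks cleared; <= 1 new mark). Amortized O(c) + (4 - c) = O(1).
- Extract-min: O(D(n) + t) actual; consolidation drops t to <= D(n)+1, so Delta Phi pays for the t term. D(n) = O(log n) for n = 5591 => O(log n) amortized.
- Delete: decrease-key to -inf then extract-min = O(log n).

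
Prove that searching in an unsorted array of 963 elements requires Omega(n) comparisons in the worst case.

An adversary can always place the target in the last position checked. Until all 963 positions are examined, the target might be in any unchecked position. Therefore 963 comparisons are necessary.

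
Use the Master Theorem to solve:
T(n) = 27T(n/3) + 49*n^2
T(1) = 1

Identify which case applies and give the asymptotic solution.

a=27, b=3, f(n)=49*n^2.
log_3(27) = 3 > 2.
Since f(n) = O(n^2) is polynomially smaller than n^3, Case 1 applies.
T(n) = Theta(n^3).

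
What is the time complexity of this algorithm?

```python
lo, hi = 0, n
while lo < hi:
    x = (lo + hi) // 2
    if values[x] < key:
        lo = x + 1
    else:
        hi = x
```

Time complexity: O(log n).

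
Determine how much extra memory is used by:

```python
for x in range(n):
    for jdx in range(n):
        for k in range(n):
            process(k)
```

Space complexity: O(1).
Only a constant amount of auxiliary storage is used; nothing grows with n.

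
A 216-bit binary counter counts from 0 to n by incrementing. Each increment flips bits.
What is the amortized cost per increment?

Bit i flips every 2^i increments. Total flips over n increments: sum_{i=0}^{216} n/2^i < 2n. Amortized cost: 2n/n = O(1).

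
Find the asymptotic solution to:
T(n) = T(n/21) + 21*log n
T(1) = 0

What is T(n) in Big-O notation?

Each of the log_21(n) levels adds O(log n). T(n) = O(log^2 n).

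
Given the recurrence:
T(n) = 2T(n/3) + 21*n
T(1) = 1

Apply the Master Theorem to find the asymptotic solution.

a=2, b=3, f(n)=21*n. log_3(2) = 0.6309 < 1. Case 3: T(n) = O(n).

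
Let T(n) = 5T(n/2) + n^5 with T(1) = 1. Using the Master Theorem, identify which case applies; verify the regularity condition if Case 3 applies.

a=5, b=2, f(n)=n^5.
log_2(5) = 2.322 < 5.
f(n) = Omega(n^(2.322+epsilon)) for some epsilon > 0, so Case 3 is the candidate.
Regularity: a*f(n/b) = 5*1*(n/2)^5 = (5/32)*1*n^5 <= c*f(n) with c = 5/32 < 1. Satisfied.
Case 3: T(n) = Theta(n^5).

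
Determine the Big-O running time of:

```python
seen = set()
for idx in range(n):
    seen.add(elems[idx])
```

Time complexity: O(n).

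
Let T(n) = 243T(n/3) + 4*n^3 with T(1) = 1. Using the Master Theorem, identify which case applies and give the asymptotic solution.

a=243, b=3, f(n)=4*n^3.
log_3(243) = 5 > 3.
Since f(n) = O(n^3) is polynomially smaller than n^5, Case 1 applies.
T(n) = Theta(n^5).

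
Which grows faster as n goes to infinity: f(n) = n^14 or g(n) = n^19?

g(n) = n^19 grows faster: n^19/n^14 = n^5 -> infinity.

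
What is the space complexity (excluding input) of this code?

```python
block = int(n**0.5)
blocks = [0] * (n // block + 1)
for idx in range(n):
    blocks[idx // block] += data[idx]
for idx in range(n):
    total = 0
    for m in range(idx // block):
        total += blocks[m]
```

Space complexity: O(sqrt(n)).
Storage scales with sqrt(n).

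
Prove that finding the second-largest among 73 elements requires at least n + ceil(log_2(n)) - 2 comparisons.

Lower bound (adversary): identifying the maximum requires 73-1 comparisons (each eliminates one candidate). Assign weight 1 to each element; on each comparison the adversary lets the heavier side win and gives it the loser's weight. The max ends with weight 73, but each comparison it wins at most doubles its weight, so the max must win >= ceil(log_2(73)) = 7 comparisons. The second-largest is one of those 7 direct losers to the max, and identifying which one is largest needs >= 7-1 further comparisons. Total >= 73-1 + 7-1 = 78.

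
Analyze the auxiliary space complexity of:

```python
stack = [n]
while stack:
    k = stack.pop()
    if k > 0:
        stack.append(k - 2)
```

Space complexity: O(1).
Only a constant amount of auxiliary storage is used; nothing grows with n.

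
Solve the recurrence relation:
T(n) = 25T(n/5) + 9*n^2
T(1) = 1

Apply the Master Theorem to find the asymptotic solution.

a=25, b=5, f(n)=9*n^2. log_5(25) = 2. Case 2: T(n) = O(n^2 log n).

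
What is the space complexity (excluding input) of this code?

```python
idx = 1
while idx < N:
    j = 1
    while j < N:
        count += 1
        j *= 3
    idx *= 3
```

Space complexity: O(1).
Only a constant amount of auxiliary storage is used; nothing grows with n.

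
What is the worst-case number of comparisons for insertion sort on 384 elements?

Insertion sort on reverse-sorted input: 1 + 2 + ... + (384-1) = 73536 comparisons.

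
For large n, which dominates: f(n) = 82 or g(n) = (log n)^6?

g(n) = (log n)^6 grows faster: any unbounded function dominates a constant.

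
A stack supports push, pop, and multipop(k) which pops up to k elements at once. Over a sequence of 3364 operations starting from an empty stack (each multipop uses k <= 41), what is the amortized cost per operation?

Each element is pushed exactly once and popped at most once (whether by pop or as part of a multipop). So the total number of individual pops over the whole sequence is at most the number of pushes, which is at most 3364. Total work <= 2 * 3364, hence O(1) amortized per operation.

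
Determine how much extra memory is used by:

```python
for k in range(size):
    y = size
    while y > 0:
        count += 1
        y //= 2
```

Space complexity: O(1).
Only a constant amount of auxiliary storage is used; nothing grows with n.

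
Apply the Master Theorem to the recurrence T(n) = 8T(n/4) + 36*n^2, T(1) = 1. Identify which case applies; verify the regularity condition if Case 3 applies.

a=8, b=4, f(n)=36*n^2.
log_4(8) = 1.5 < 2.
f(n) = Omega(n^(1.5+epsilon)) for some epsilon > 0, so Case 3 is the candidate.
Regularity: a*f(n/b) = 8*36*(n/4)^2 = (8/16)*36*n^2 <= c*f(n) with c = 8/16 < 1. Satisfied.
Case 3: T(n) = Theta(n^2).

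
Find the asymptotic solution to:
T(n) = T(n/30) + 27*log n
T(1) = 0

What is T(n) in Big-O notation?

Each of the log_30(n) levels adds O(log n). T(n) = O(log^2 n).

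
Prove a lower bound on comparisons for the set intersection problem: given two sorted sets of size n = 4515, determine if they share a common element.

For two sorted arrays of size n = 4515, any correct algorithm must examine Omega(n) elements. If fewer are examined, an adversary places a common element in an unexamined gap. A merge-based scan achieves O(n), so the bound is tight.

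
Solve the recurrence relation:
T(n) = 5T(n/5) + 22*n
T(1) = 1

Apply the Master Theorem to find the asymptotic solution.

a=5, b=5, f(n)=22*n. log_5(5) = 1. Case 2: T(n) = O(n log n).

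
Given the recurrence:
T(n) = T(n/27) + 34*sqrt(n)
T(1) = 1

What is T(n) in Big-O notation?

Each level contributes sqrt(n/27^k). Geometric series with ratio 1/sqrt(27) < 1 sums to O(sqrt(n)).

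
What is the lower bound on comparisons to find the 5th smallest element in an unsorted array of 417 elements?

Finding the 5th smallest of 417 elements requires Omega(n) comparisons. Every element must participate in at least one comparison; otherwise it could be the 5th smallest.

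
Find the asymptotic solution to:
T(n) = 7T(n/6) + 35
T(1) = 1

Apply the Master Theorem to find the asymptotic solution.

a=7, b=6, f(n)=35. log_6(7) = 1.086. Case 1 of Master Theorem: T(n) = O(n^1.086).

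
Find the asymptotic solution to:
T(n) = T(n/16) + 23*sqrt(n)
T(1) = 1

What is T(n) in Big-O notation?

Each level contributes sqrt(n/16^k). Geometric series with ratio 1/sqrt(16) < 1 sums to O(sqrt(n)).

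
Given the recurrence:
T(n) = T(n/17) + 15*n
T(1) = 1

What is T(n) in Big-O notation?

Geometric series: 15*n*(1 + 1/17 + 1/17^2 + ...) = O(n). T(n) = O(n).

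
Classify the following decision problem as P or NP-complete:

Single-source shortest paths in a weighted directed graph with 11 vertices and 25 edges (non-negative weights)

This problem is in P: Dijkstra's algorithm runs in O((V+E) log V).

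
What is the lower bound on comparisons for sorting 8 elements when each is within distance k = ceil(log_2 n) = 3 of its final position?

Partition the 8 positions into floor(n/k) blocks of k = 3 consecutive positions; any permutation within a block keeps every element within k of its final position, so there are at least (k!)^(n/k) distinguishable inputs. Lower bound: log_2((k!)^(n/k)) = (n/k) * log_2(k!) = Theta(n log k); with k = ceil(log_2 n), this is Omega(n log log n).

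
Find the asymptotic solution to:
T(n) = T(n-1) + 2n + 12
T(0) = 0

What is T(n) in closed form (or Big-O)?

Dominant term in sum is 2*sum(i, i=1..n) = 2*n*(n+1)/2 = O(n^2).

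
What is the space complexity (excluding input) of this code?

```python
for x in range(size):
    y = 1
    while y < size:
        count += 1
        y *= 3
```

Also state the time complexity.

Space complexity: O(1).
Only a constant amount of auxiliary storage is used; nothing grows with n.
Time complexity: O(n log n).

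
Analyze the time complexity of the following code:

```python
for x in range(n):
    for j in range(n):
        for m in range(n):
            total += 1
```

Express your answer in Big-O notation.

Time complexity: O(n^3).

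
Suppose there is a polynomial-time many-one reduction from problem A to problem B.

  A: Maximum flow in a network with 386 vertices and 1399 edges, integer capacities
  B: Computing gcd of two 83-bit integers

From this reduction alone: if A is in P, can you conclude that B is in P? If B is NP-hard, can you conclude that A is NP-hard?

A poly-time reduction A <=_p B transfers tractability DOWN (B easy => A easy) and hardness UP (A hard => B hard), not the reverse.
From A in P, the reduction alone does NOT give B in P: any problem in P trivially reduces to SAT, yet SAT is not known to be in P.
From B NP-hard, the reduction alone does NOT give A NP-hard: again, easy problems reduce to hard ones.
(Here in fact A is P and B is P.)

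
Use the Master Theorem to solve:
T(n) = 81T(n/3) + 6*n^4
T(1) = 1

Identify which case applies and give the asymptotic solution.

a=81, b=3, f(n)=6*n^4.
log_3(81) = 4, so n^(log_b(a)) = n^4.
f(n) = Theta(n^4), so Case 2 applies.
T(n) = Theta(n^4 log n).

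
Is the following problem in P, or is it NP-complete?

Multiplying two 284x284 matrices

This problem is in P: the schoolbook algorithm runs in O(n^3).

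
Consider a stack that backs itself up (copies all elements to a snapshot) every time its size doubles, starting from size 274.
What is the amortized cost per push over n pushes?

Backups occur at sizes 274, 548, 1096, ..., copying 274 + 548 + 1096 + ... <= 2n elements total (geometric series). Spread over n pushes, the amortized backup cost is O(1) per push.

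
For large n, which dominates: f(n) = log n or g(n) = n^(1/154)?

g(n) = n^(1/154) grows faster: any positive power of n dominates log n.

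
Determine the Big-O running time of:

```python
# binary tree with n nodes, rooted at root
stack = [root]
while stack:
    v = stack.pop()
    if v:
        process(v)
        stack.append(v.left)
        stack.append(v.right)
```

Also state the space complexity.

Time complexity: O(n).
Space complexity: O(n).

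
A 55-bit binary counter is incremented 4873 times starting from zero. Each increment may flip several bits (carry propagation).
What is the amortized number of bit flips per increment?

Bit i flips on every 2^i-th increment, so over 4873 increments bit i flips floor(4873/2^i) times. Summing over i: total flips < 2 * 4873. Amortized: < 2 = O(1) per increment.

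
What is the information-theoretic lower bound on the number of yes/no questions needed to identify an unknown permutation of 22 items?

There are 22! = 1124000727777607680000 permutations. Each yes/no question gives at most 1 bit, so at least ceil(log_2(1124000727777607680000)) = 70 questions are needed.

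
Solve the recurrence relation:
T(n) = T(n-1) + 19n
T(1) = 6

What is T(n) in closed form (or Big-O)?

Unrolling: T(n) = 6 + 19*(2 + 3 + ... + n) = 6 + 19*(n(n+1)/2 - 1) = O(n^2).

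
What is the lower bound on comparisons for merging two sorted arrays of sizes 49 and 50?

Adversary argument: with sizes 49 and 50 (differing by at most 1), interleave the two arrays so that every consecutive pair in the output comes from different inputs. Then each of the 98 adjacent output pairs must be directly compared, or the algorithm cannot determine their relative order. So 98 comparisons are necessary; standard merge achieves this.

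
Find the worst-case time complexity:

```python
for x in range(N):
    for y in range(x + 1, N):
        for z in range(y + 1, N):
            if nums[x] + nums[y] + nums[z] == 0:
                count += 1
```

Time complexity: O(n^3).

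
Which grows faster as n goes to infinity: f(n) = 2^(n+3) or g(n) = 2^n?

f(n) = 2^(n+3) and g(n) = 2^n are Theta of each other: 2^(n+3) = 2^3 * 2^n = Theta(2^n).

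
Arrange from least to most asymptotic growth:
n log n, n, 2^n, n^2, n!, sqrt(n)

Ordered by growth rate: sqrt(n) < n < n log n < n^2 < 2^n < n!.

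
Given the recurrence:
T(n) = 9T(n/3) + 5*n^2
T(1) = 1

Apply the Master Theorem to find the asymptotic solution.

a=9, b=3, f(n)=5*n^2. log_3(9) = 2. Case 2: T(n) = O(n^2 log n).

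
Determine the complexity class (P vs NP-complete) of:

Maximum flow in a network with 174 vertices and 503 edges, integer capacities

This problem is in P: Edmonds-Karp / push-relabel run in polynomial time.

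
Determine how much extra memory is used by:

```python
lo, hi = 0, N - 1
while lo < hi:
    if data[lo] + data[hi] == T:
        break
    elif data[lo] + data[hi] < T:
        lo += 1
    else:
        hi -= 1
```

Space complexity: O(1).
Only a constant amount of auxiliary storage is used; nothing grows with n.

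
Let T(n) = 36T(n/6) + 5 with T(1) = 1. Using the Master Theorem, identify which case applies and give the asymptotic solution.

a=36, b=6, f(n)=5.
log_6(36) = 2 > 0.
Since f(n) = O(n^0) is polynomially smaller than n^2, Case 1 applies.
T(n) = Theta(n^2).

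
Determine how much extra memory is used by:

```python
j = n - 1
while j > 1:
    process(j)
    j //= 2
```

Space complexity: O(1).
Only a constant amount of auxiliary storage is used; nothing grows with n.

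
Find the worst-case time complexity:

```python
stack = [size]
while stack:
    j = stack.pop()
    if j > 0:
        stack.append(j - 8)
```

Time complexity: O(n).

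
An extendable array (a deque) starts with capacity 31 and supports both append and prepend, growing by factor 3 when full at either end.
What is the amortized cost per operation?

Growth at either end copies all elements; capacities form a geometric sequence with ratio 3, so total copy cost over n operations is O(n) (two geometric series). Amortized O(1).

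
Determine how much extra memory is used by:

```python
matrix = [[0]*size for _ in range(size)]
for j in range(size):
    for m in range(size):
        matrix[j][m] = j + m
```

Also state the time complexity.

Space complexity: O(n^2).
A 2D structure of size n x n is allocated.
Time complexity: O(n^2).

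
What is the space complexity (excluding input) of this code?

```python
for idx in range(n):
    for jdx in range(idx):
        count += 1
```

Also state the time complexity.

Space complexity: O(1).
Only a constant amount of auxiliary storage is used; nothing grows with n.
Time complexity: O(n^2).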